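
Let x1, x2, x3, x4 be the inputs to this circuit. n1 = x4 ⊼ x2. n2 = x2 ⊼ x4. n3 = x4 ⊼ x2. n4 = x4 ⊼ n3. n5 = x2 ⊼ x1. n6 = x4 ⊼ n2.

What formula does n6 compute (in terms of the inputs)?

x4 ⊼ (x2 ⊼ x4)

n2 = x2 ⊼ x4
n6 = x4 ⊼ n2 = x4 ⊼ (x2 ⊼ x4)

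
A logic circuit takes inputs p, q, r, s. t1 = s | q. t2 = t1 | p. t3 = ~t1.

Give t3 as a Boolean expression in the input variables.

~(s | q)

t1 = s | q
t3 = ~t1 = ~(s | q)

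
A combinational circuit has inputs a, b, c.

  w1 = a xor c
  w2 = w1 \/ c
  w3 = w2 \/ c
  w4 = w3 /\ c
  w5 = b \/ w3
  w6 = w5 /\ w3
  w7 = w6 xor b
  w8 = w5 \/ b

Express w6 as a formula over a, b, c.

w1 = a xor c
w2 = w1 \/ c = (a xor c) \/ c
w3 = w2 \/ c = ((a xor c) \/ c) \/ c
w5 = b \/ w3 = b \/ (((a xor c) \/ c) \/ c)
w6 = w5 /\ w3 = (b \/ (((a xor c) \/ c) \/ c)) /\ (((a xor c) \/ c) \/ c)

(b \/ (((a xor c) \/ c) \/ c)) /\ (((a xor c) \/ c) \/ c)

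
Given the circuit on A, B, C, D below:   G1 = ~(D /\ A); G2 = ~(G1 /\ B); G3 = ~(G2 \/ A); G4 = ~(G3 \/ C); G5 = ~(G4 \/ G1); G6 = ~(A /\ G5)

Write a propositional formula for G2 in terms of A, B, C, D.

~((~(D /\ A)) /\ B)

G1 = ~(D /\ A)
G2 = ~(G1 /\ B) = ~((~(D /\ A)) /\ B)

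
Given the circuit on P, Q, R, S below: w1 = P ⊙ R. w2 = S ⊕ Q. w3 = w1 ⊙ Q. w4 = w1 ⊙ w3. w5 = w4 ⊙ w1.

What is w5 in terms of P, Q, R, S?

w1 = P ⊙ R
w3 = w1 ⊙ Q = (P ⊙ R) ⊙ Q
w4 = w1 ⊙ w3 = (P ⊙ R) ⊙ ((P ⊙ R) ⊙ Q)
w5 = w4 ⊙ w1 = ((P ⊙ R) ⊙ ((P ⊙ R) ⊙ Q)) ⊙ (P ⊙ R)

((P ⊙ R) ⊙ ((P ⊙ R) ⊙ Q)) ⊙ (P ⊙ R)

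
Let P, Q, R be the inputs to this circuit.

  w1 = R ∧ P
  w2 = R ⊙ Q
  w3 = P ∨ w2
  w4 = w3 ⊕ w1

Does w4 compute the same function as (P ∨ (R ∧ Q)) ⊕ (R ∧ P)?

w1 = R ∧ P
w2 = R ⊙ Q
w3 = P ∨ w2 = P ∨ (R ⊙ Q)
w4 = w3 ⊕ w1 = (P ∨ (R ⊙ Q)) ⊕ (R ∧ P)
At P=0, Q=0, R=0: circuit gives 1, formula gives 0.

No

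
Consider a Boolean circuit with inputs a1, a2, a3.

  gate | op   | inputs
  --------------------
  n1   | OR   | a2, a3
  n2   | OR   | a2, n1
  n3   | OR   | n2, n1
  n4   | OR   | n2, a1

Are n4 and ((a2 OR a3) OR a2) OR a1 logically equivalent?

Yes

n1 = a2 OR a3
n2 = a2 OR n1 = a2 OR (a2 OR a3)
n4 = n2 OR a1 = (a2 OR (a2 OR a3)) OR a1
At a1=0, a2=0, a3=0: circuit gives 0, formula gives 0.
At a1=0, a2=0, a3=1: circuit gives 1, formula gives 1.
Agrees on all 8 inputs.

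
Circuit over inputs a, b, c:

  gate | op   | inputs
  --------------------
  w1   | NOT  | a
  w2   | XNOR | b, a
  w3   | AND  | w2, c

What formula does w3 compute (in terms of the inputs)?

w2 = b XNOR a
w3 = w2 AND c = (b XNOR a) AND c

(b XNOR a) AND c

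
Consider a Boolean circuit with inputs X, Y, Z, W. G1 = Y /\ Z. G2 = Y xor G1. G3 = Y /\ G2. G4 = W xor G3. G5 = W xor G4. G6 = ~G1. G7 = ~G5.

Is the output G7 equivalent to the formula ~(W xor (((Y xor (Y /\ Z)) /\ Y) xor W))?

Yes

G1 = Y /\ Z
G2 = Y xor G1 = Y xor (Y /\ Z)
G3 = Y /\ G2 = Y /\ (Y xor (Y /\ Z))
G4 = W xor G3 = W xor (Y /\ (Y xor (Y /\ Z)))
G5 = W xor G4 = W xor (W xor (Y /\ (Y xor (Y /\ Z))))
G7 = ~G5 = ~(W xor (W xor (Y /\ (Y xor (Y /\ Z)))))
At X=0, Y=1, Z=0, W=0: circuit gives 0, formula gives 0.
At X=0, Y=0, Z=0, W=0: circuit gives 1, formula gives 1.
Agrees on all 16 inputs.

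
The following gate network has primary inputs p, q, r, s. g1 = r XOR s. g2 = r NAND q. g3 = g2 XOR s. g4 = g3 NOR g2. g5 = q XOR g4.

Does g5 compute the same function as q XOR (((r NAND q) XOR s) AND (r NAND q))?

g2 = r NAND q
g3 = g2 XOR s = (r NAND q) XOR s
g4 = g3 NOR g2 = ((r NAND q) XOR s) NOR (r NAND q)
g5 = q XOR g4 = q XOR (((r NAND q) XOR s) NOR (r NAND q))
At p=0, q=0, r=0, s=0: circuit gives 0, formula gives 1.

No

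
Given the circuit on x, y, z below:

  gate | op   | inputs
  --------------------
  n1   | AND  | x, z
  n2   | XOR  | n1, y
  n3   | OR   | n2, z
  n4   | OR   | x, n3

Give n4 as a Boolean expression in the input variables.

x OR (((x AND z) XOR y) OR z)

n1 = x AND z
n2 = n1 XOR y = (x AND z) XOR y
n3 = n2 OR z = ((x AND z) XOR y) OR z
n4 = x OR n3 = x OR (((x AND z) XOR y) OR z)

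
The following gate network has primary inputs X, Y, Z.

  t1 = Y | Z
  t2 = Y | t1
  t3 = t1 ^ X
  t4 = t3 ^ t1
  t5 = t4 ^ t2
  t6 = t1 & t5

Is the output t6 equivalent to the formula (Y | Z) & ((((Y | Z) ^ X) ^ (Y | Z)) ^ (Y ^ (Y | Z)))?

t1 = Y | Z
t2 = Y | t1 = Y | (Y | Z)
t3 = t1 ^ X = (Y | Z) ^ X
t4 = t3 ^ t1 = ((Y | Z) ^ X) ^ (Y | Z)
t5 = t4 ^ t2 = (((Y | Z) ^ X) ^ (Y | Z)) ^ (Y | (Y | Z))
t6 = t1 & t5 = (Y | Z) & ((((Y | Z) ^ X) ^ (Y | Z)) ^ (Y | (Y | Z)))
At X=0, Y=1, Z=0: circuit gives 1, formula gives 0.

No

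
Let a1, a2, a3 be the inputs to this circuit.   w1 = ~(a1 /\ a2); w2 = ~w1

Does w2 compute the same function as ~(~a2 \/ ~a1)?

Yes

w1 = ~(a1 /\ a2)
w2 = ~w1 = ~(~(a1 /\ a2))
At a1=0, a2=0, a3=0: circuit gives 0, formula gives 0.
At a1=1, a2=1, a3=0: circuit gives 1, formula gives 1.
Agrees on all 8 inputs.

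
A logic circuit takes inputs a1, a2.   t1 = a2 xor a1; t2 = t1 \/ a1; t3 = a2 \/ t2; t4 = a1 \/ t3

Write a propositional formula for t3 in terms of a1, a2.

t1 = a2 xor a1
t2 = t1 \/ a1 = (a2 xor a1) \/ a1
t3 = a2 \/ t2 = a2 \/ ((a2 xor a1) \/ a1)

a2 \/ ((a2 xor a1) \/ a1)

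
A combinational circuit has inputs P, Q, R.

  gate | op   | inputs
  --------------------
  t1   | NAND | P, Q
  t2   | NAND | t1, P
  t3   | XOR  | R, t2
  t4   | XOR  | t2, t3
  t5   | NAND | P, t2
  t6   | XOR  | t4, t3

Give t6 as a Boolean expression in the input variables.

(((P NAND Q) NAND P) XOR (R XOR ((P NAND Q) NAND P))) XOR (R XOR ((P NAND Q) NAND P))

t1 = P NAND Q
t2 = t1 NAND P = (P NAND Q) NAND P
t3 = R XOR t2 = R XOR ((P NAND Q) NAND P)
t4 = t2 XOR t3 = ((P NAND Q) NAND P) XOR (R XOR ((P NAND Q) NAND P))
t6 = t4 XOR t3 = (((P NAND Q) NAND P) XOR (R XOR ((P NAND Q) NAND P))) XOR (R XOR ((P NAND Q) NAND P))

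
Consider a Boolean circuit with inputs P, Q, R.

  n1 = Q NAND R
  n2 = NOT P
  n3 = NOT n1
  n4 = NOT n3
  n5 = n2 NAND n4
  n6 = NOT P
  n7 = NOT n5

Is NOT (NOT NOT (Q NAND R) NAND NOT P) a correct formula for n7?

Yes

n1 = Q NAND R
n2 = NOT P
n3 = NOT n1 = NOT (Q NAND R)
n4 = NOT n3 = NOT NOT (Q NAND R)
n5 = n2 NAND n4 = NOT P NAND NOT NOT (Q NAND R)
n7 = NOT n5 = NOT (NOT P NAND NOT NOT (Q NAND R))
At P=0, Q=1, R=1: circuit gives 0, formula gives 0.
At P=0, Q=0, R=0: circuit gives 1, formula gives 1.
Agrees on all 8 inputs.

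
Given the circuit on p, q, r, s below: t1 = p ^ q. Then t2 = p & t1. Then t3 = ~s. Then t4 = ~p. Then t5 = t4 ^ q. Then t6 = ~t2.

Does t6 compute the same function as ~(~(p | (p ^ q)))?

No

t1 = p ^ q
t2 = p & t1 = p & (p ^ q)
t6 = ~t2 = ~(p & (p ^ q))
At p=0, q=0, r=0, s=0: circuit gives 1, formula gives 0.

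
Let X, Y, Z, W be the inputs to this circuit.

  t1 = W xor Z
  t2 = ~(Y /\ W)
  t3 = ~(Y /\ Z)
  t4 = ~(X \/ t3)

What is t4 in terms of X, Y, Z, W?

t3 = ~(Y /\ Z)
t4 = ~(X \/ t3) = ~(X \/ (~(Y /\ Z)))

~(X \/ (~(Y /\ Z)))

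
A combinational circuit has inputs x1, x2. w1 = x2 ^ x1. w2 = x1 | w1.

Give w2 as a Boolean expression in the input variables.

w1 = x2 ^ x1
w2 = x1 | w1 = x1 | (x2 ^ x1)

x1 | (x2 ^ x1)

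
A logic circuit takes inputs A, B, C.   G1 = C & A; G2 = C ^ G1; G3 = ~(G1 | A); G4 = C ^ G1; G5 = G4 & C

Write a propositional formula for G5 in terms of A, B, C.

G1 = C & A
G4 = C ^ G1 = C ^ (C & A)
G5 = G4 & C = (C ^ (C & A)) & C

(C ^ (C & A)) & C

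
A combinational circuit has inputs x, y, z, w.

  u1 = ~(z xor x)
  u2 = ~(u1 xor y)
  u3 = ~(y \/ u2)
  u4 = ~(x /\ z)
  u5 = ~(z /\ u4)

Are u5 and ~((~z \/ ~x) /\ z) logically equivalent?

u4 = ~(x /\ z)
u5 = ~(z /\ u4) = ~(z /\ (~(x /\ z)))
At x=0, y=0, z=1, w=0: circuit gives 0, formula gives 0.
At x=0, y=0, z=0, w=0: circuit gives 1, formula gives 1.
Agrees on all 16 inputs.

Yes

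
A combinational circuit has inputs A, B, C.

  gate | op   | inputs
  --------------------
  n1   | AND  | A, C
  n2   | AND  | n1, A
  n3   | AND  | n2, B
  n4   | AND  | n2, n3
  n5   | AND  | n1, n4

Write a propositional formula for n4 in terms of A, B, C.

((A AND C) AND A) AND (((A AND C) AND A) AND B)

n1 = A AND C
n2 = n1 AND A = (A AND C) AND A
n3 = n2 AND B = ((A AND C) AND A) AND B
n4 = n2 AND n3 = ((A AND C) AND A) AND (((A AND C) AND A) AND B)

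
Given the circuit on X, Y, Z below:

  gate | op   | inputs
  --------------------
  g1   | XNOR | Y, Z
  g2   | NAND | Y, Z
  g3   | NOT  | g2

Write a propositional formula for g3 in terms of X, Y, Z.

g2 = Y NAND Z
g3 = NOT g2 = NOT (Y NAND Z)

NOT (Y NAND Z)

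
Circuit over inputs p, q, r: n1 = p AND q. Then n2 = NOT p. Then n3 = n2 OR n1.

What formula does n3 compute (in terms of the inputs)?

NOT p OR (p AND q)

n1 = p AND q
n2 = NOT p
n3 = n2 OR n1 = NOT p OR (p AND q)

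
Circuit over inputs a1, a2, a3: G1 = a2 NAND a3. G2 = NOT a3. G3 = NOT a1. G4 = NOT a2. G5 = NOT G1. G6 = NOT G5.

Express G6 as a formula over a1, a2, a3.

G1 = a2 NAND a3
G5 = NOT G1 = NOT (a2 NAND a3)
G6 = NOT G5 = NOT NOT (a2 NAND a3)

NOT NOT (a2 NAND a3)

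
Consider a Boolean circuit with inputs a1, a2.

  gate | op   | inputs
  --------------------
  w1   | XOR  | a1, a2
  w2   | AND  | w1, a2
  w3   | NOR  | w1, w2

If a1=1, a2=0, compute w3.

0

w1 = 1 XOR 0 = 1
w2 = 1 AND 0 = 0
w3 = 1 NOR 0 = 0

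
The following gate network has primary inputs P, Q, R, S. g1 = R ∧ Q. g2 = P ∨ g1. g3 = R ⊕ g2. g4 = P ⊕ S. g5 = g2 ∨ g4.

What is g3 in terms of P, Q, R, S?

g1 = R ∧ Q
g2 = P ∨ g1 = P ∨ (R ∧ Q)
g3 = R ⊕ g2 = R ⊕ (P ∨ (R ∧ Q))

R ⊕ (P ∨ (R ∧ Q))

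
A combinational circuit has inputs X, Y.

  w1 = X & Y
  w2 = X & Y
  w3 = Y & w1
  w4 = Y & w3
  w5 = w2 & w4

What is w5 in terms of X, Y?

w1 = X & Y
w2 = X & Y
w3 = Y & w1 = Y & (X & Y)
w4 = Y & w3 = Y & (Y & (X & Y))
w5 = w2 & w4 = (X & Y) & (Y & (Y & (X & Y)))

(X & Y) & (Y & (Y & (X & Y)))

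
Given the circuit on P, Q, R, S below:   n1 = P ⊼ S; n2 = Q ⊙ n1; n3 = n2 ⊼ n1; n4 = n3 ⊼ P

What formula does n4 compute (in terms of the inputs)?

n1 = P ⊼ S
n2 = Q ⊙ n1 = Q ⊙ (P ⊼ S)
n3 = n2 ⊼ n1 = (Q ⊙ (P ⊼ S)) ⊼ (P ⊼ S)
n4 = n3 ⊼ P = ((Q ⊙ (P ⊼ S)) ⊼ (P ⊼ S)) ⊼ P

((Q ⊙ (P ⊼ S)) ⊼ (P ⊼ S)) ⊼ P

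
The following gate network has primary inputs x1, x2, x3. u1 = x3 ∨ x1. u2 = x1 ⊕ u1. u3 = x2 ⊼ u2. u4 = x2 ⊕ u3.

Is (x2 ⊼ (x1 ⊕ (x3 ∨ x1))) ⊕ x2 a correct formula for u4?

Yes

u1 = x3 ∨ x1
u2 = x1 ⊕ u1 = x1 ⊕ (x3 ∨ x1)
u3 = x2 ⊼ u2 = x2 ⊼ (x1 ⊕ (x3 ∨ x1))
u4 = x2 ⊕ u3 = x2 ⊕ (x2 ⊼ (x1 ⊕ (x3 ∨ x1)))
At x1=0, x2=1, x3=0: circuit gives 0, formula gives 0.
At x1=0, x2=0, x3=0: circuit gives 1, formula gives 1.
Agrees on all 8 inputs.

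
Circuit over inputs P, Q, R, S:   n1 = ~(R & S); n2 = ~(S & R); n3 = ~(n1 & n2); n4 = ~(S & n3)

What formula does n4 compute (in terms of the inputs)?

n1 = ~(R & S)
n2 = ~(S & R)
n3 = ~(n1 & n2) = ~((~(R & S)) & (~(S & R)))
n4 = ~(S & n3) = ~(S & (~((~(R & S)) & (~(S & R)))))

~(S & (~((~(R & S)) & (~(S & R)))))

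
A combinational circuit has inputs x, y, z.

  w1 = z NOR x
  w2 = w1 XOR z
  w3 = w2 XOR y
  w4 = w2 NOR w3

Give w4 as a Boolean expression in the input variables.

((z NOR x) XOR z) NOR (((z NOR x) XOR z) XOR y)

w1 = z NOR x
w2 = w1 XOR z = (z NOR x) XOR z
w3 = w2 XOR y = ((z NOR x) XOR z) XOR y
w4 = w2 NOR w3 = ((z NOR x) XOR z) NOR (((z NOR x) XOR z) XOR y)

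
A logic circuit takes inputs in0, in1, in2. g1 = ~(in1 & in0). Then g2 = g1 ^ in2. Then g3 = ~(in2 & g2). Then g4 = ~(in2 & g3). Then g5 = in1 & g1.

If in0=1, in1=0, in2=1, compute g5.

g1 = ~(0 & 1) = 1
g5 = 0 & 1 = 0

0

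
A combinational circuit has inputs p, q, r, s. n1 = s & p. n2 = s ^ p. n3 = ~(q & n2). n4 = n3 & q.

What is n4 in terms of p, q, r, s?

n2 = s ^ p
n3 = ~(q & n2) = ~(q & (s ^ p))
n4 = n3 & q = (~(q & (s ^ p))) & q

(~(q & (s ^ p))) & q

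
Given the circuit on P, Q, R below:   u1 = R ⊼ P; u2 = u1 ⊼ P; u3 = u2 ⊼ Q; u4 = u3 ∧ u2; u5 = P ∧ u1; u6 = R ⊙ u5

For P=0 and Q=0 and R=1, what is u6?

u1 = 1 ⊼ 0 = 1
u5 = 0 ∧ 1 = 0
u6 = 1 ⊙ 0 = 0

0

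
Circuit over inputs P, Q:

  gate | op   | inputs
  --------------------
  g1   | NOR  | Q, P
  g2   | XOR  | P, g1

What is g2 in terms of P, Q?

g1 = Q NOR P
g2 = P XOR g1 = P XOR (Q NOR P)

P XOR (Q NOR P)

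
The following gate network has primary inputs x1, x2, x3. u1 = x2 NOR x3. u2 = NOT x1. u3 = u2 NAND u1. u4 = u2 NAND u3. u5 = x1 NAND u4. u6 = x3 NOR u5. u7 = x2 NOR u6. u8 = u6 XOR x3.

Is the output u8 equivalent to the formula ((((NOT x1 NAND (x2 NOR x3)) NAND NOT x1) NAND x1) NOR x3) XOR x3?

u1 = x2 NOR x3
u2 = NOT x1
u3 = u2 NAND u1 = NOT x1 NAND (x2 NOR x3)
u4 = u2 NAND u3 = NOT x1 NAND (NOT x1 NAND (x2 NOR x3))
u5 = x1 NAND u4 = x1 NAND (NOT x1 NAND (NOT x1 NAND (x2 NOR x3)))
u6 = x3 NOR u5 = x3 NOR (x1 NAND (NOT x1 NAND (NOT x1 NAND (x2 NOR x3))))
u8 = u6 XOR x3 = (x3 NOR (x1 NAND (NOT x1 NAND (NOT x1 NAND (x2 NOR x3))))) XOR x3
At x1=0, x2=0, x3=0: circuit gives 0, formula gives 0.
At x1=0, x2=0, x3=1: circuit gives 1, formula gives 1.
Agrees on all 8 inputs.

Yes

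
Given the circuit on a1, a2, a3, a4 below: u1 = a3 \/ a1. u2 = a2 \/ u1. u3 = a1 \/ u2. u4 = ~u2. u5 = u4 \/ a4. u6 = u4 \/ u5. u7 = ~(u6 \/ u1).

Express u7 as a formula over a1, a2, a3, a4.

~((~(a2 \/ (a3 \/ a1)) \/ (~(a2 \/ (a3 \/ a1)) \/ a4)) \/ (a3 \/ a1))

u1 = a3 \/ a1
u2 = a2 \/ u1 = a2 \/ (a3 \/ a1)
u4 = ~u2 = ~(a2 \/ (a3 \/ a1))
u5 = u4 \/ a4 = ~(a2 \/ (a3 \/ a1)) \/ a4
u6 = u4 \/ u5 = ~(a2 \/ (a3 \/ a1)) \/ (~(a2 \/ (a3 \/ a1)) \/ a4)
u7 = ~(u6 \/ u1) = ~((~(a2 \/ (a3 \/ a1)) \/ (~(a2 \/ (a3 \/ a1)) \/ a4)) \/ (a3 \/ a1))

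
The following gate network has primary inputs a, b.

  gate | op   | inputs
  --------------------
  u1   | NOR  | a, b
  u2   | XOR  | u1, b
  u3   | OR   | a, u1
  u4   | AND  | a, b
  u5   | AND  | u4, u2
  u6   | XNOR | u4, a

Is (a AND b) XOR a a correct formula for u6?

No

u4 = a AND b
u6 = u4 XNOR a = (a AND b) XNOR a
At a=0, b=0: circuit gives 1, formula gives 0.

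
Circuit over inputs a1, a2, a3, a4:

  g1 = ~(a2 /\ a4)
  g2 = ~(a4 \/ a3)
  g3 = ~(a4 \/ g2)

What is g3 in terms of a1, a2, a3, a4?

~(a4 \/ (~(a4 \/ a3)))

g2 = ~(a4 \/ a3)
g3 = ~(a4 \/ g2) = ~(a4 \/ (~(a4 \/ a3)))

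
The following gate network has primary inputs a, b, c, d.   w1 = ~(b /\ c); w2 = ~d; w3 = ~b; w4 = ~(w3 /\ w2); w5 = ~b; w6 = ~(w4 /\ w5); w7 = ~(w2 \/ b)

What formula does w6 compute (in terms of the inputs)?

w2 = ~d
w3 = ~b
w4 = ~(w3 /\ w2) = ~(~b /\ ~d)
w5 = ~b
w6 = ~(w4 /\ w5) = ~((~(~b /\ ~d)) /\ ~b)

~((~(~b /\ ~d)) /\ ~b)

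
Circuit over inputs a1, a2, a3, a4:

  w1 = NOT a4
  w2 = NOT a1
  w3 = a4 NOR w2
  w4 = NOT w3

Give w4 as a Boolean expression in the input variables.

NOT (a4 NOR NOT a1)

w2 = NOT a1
w3 = a4 NOR w2 = a4 NOR NOT a1
w4 = NOT w3 = NOT (a4 NOR NOT a1)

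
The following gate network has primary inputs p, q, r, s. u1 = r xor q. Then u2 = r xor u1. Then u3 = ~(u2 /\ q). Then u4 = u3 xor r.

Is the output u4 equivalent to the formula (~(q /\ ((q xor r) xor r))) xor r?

Yes

u1 = r xor q
u2 = r xor u1 = r xor (r xor q)
u3 = ~(u2 /\ q) = ~((r xor (r xor q)) /\ q)
u4 = u3 xor r = (~((r xor (r xor q)) /\ q)) xor r
At p=0, q=0, r=1, s=0: circuit gives 0, formula gives 0.
At p=0, q=0, r=0, s=0: circuit gives 1, formula gives 1.
Agrees on all 16 inputs.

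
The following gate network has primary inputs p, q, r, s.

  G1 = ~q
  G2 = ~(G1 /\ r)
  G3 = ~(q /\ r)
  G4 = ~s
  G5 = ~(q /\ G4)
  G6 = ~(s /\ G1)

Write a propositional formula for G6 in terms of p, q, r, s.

~(s /\ ~q)

G1 = ~q
G6 = ~(s /\ G1) = ~(s /\ ~q)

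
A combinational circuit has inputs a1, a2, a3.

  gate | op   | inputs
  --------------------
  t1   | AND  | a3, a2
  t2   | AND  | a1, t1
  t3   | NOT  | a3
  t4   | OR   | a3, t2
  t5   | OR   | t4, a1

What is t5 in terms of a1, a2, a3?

t1 = a3 AND a2
t2 = a1 AND t1 = a1 AND (a3 AND a2)
t4 = a3 OR t2 = a3 OR (a1 AND (a3 AND a2))
t5 = t4 OR a1 = (a3 OR (a1 AND (a3 AND a2))) OR a1

(a3 OR (a1 AND (a3 AND a2))) OR a1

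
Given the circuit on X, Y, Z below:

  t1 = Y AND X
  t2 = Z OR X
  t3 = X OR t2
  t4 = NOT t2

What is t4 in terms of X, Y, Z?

NOT (Z OR X)

t2 = Z OR X
t4 = NOT t2 = NOT (Z OR X)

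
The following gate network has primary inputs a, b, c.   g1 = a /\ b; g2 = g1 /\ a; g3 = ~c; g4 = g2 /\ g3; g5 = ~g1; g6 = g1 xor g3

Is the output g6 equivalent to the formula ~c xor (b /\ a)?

Yes

g1 = a /\ b
g3 = ~c
g6 = g1 xor g3 = (a /\ b) xor ~c
At a=0, b=0, c=1: circuit gives 0, formula gives 0.
At a=0, b=0, c=0: circuit gives 1, formula gives 1.
Agrees on all 8 inputs.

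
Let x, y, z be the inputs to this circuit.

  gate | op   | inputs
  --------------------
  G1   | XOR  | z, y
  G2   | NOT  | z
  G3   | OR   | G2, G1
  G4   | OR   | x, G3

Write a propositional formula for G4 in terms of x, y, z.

G1 = z XOR y
G2 = NOT z
G3 = G2 OR G1 = NOT z OR (z XOR y)
G4 = x OR G3 = x OR (NOT z OR (z XOR y))

x OR (NOT z OR (z XOR y))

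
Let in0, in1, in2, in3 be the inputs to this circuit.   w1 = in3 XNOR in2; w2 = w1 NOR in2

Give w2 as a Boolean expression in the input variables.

w1 = in3 XNOR in2
w2 = w1 NOR in2 = (in3 XNOR in2) NOR in2

(in3 XNOR in2) NOR in2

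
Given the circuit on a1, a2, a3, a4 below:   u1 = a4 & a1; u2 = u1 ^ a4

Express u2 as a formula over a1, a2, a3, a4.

u1 = a4 & a1
u2 = u1 ^ a4 = (a4 & a1) ^ a4

(a4 & a1) ^ a4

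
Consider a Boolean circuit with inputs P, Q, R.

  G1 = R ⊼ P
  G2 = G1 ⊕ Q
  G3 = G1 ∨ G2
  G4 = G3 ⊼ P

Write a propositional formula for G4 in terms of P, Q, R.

G1 = R ⊼ P
G2 = G1 ⊕ Q = (R ⊼ P) ⊕ Q
G3 = G1 ∨ G2 = (R ⊼ P) ∨ ((R ⊼ P) ⊕ Q)
G4 = G3 ⊼ P = ((R ⊼ P) ∨ ((R ⊼ P) ⊕ Q)) ⊼ P

((R ⊼ P) ∨ ((R ⊼ P) ⊕ Q)) ⊼ P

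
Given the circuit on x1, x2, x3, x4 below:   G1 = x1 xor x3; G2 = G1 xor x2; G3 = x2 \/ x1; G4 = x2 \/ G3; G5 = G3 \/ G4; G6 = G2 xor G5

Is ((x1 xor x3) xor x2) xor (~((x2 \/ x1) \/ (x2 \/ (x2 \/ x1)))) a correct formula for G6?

No

G1 = x1 xor x3
G2 = G1 xor x2 = (x1 xor x3) xor x2
G3 = x2 \/ x1
G4 = x2 \/ G3 = x2 \/ (x2 \/ x1)
G5 = G3 \/ G4 = (x2 \/ x1) \/ (x2 \/ (x2 \/ x1))
G6 = G2 xor G5 = ((x1 xor x3) xor x2) xor ((x2 \/ x1) \/ (x2 \/ (x2 \/ x1)))
At x1=0, x2=0, x3=0, x4=0: circuit gives 0, formula gives 1.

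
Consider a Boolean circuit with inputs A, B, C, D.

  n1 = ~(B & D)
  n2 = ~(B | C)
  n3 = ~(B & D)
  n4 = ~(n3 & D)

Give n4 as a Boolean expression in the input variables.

n3 = ~(B & D)
n4 = ~(n3 & D) = ~((~(B & D)) & D)

~((~(B & D)) & D)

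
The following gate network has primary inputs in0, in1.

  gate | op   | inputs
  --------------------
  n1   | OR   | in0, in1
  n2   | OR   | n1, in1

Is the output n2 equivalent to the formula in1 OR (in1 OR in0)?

Yes

n1 = in0 OR in1
n2 = n1 OR in1 = (in0 OR in1) OR in1
At in0=0, in1=0: circuit gives 0, formula gives 0.
At in0=0, in1=1: circuit gives 1, formula gives 1.
Agrees on all 4 inputs.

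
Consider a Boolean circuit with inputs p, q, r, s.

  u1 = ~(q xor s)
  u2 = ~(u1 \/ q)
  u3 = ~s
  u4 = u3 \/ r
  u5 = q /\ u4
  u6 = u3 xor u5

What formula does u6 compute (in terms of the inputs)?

u3 = ~s
u4 = u3 \/ r = ~s \/ r
u5 = q /\ u4 = q /\ (~s \/ r)
u6 = u3 xor u5 = ~s xor (q /\ (~s \/ r))

~s xor (q /\ (~s \/ r))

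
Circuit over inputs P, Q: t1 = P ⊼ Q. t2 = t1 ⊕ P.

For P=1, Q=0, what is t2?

t1 = 1 ⊼ 0 = 1
t2 = 1 ⊕ 1 = 0

0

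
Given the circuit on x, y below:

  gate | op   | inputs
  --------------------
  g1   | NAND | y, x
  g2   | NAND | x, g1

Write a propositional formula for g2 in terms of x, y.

x NAND (y NAND x)

g1 = y NAND x
g2 = x NAND g1 = x NAND (y NAND x)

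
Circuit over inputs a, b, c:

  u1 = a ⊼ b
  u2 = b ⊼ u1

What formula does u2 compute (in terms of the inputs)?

u1 = a ⊼ b
u2 = b ⊼ u1 = b ⊼ (a ⊼ b)

b ⊼ (a ⊼ b)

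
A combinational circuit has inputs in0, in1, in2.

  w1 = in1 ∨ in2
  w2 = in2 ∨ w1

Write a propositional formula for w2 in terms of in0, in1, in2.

w1 = in1 ∨ in2
w2 = in2 ∨ w1 = in2 ∨ (in1 ∨ in2)

in2 ∨ (in1 ∨ in2)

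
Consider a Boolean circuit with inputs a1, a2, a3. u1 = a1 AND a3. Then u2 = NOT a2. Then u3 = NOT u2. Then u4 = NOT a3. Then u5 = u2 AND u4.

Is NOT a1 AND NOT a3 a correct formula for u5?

u2 = NOT a2
u4 = NOT a3
u5 = u2 AND u4 = NOT a2 AND NOT a3
At a1=0, a2=1, a3=0: circuit gives 0, formula gives 1.

No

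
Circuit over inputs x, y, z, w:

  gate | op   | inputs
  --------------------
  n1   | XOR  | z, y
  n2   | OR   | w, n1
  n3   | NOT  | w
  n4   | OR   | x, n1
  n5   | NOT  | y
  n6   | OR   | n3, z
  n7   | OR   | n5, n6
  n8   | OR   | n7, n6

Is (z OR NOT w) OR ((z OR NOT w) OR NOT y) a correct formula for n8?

Yes

n3 = NOT w
n5 = NOT y
n6 = n3 OR z = NOT w OR z
n7 = n5 OR n6 = NOT y OR (NOT w OR z)
n8 = n7 OR n6 = (NOT y OR (NOT w OR z)) OR (NOT w OR z)
At x=0, y=1, z=0, w=1: circuit gives 0, formula gives 0.
At x=0, y=0, z=0, w=0: circuit gives 1, formula gives 1.
Agrees on all 16 inputs.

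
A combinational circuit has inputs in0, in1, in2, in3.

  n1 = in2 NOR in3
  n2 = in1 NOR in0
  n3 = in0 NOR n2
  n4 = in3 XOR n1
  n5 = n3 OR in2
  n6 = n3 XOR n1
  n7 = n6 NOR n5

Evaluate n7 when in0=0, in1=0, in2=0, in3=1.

1

n1 = 0 NOR 1 = 0
n2 = 0 NOR 0 = 1
n3 = 0 NOR 1 = 0
n5 = 0 OR 0 = 0
n6 = 0 XOR 0 = 0
n7 = 0 NOR 0 = 1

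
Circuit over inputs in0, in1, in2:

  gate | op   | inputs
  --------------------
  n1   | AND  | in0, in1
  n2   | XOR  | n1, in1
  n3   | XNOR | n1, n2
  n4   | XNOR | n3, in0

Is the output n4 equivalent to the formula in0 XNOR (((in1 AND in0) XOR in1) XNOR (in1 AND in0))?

n1 = in0 AND in1
n2 = n1 XOR in1 = (in0 AND in1) XOR in1
n3 = n1 XNOR n2 = (in0 AND in1) XNOR ((in0 AND in1) XOR in1)
n4 = n3 XNOR in0 = ((in0 AND in1) XNOR ((in0 AND in1) XOR in1)) XNOR in0
At in0=0, in1=0, in2=0: circuit gives 0, formula gives 0.
At in0=0, in1=1, in2=0: circuit gives 1, formula gives 1.
Agrees on all 8 inputs.

Yes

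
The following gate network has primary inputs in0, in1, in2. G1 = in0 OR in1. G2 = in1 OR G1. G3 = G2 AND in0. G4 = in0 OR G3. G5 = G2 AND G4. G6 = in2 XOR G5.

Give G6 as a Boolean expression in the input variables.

G1 = in0 OR in1
G2 = in1 OR G1 = in1 OR (in0 OR in1)
G3 = G2 AND in0 = (in1 OR (in0 OR in1)) AND in0
G4 = in0 OR G3 = in0 OR ((in1 OR (in0 OR in1)) AND in0)
G5 = G2 AND G4 = (in1 OR (in0 OR in1)) AND (in0 OR ((in1 OR (in0 OR in1)) AND in0))
G6 = in2 XOR G5 = in2 XOR ((in1 OR (in0 OR in1)) AND (in0 OR ((in1 OR (in0 OR in1)) AND in0)))

in2 XOR ((in1 OR (in0 OR in1)) AND (in0 OR ((in1 OR (in0 OR in1)) AND in0)))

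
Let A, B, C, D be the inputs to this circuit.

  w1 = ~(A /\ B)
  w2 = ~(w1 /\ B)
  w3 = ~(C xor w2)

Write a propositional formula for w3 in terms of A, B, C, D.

~(C xor (~((~(A /\ B)) /\ B)))

w1 = ~(A /\ B)
w2 = ~(w1 /\ B) = ~((~(A /\ B)) /\ B)
w3 = ~(C xor w2) = ~(C xor (~((~(A /\ B)) /\ B)))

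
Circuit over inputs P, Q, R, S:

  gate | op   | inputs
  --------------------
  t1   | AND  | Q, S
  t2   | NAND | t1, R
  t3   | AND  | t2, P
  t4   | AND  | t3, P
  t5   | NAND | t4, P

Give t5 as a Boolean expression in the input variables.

((((Q AND S) NAND R) AND P) AND P) NAND P

t1 = Q AND S
t2 = t1 NAND R = (Q AND S) NAND R
t3 = t2 AND P = ((Q AND S) NAND R) AND P
t4 = t3 AND P = (((Q AND S) NAND R) AND P) AND P
t5 = t4 NAND P = ((((Q AND S) NAND R) AND P) AND P) NAND P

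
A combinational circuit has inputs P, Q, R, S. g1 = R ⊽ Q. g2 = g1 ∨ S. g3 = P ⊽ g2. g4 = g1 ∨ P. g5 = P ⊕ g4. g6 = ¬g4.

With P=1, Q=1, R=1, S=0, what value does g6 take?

0

g1 = 1 ⊽ 1 = 0
g4 = 0 ∨ 1 = 1
g6 = ¬1 = 0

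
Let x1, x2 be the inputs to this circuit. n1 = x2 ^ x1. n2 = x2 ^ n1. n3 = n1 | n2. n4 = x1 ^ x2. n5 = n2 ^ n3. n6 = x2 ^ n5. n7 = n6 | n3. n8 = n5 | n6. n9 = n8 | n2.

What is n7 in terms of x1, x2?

(x2 ^ ((x2 ^ (x2 ^ x1)) ^ ((x2 ^ x1) | (x2 ^ (x2 ^ x1))))) | ((x2 ^ x1) | (x2 ^ (x2 ^ x1)))

n1 = x2 ^ x1
n2 = x2 ^ n1 = x2 ^ (x2 ^ x1)
n3 = n1 | n2 = (x2 ^ x1) | (x2 ^ (x2 ^ x1))
n5 = n2 ^ n3 = (x2 ^ (x2 ^ x1)) ^ ((x2 ^ x1) | (x2 ^ (x2 ^ x1)))
n6 = x2 ^ n5 = x2 ^ ((x2 ^ (x2 ^ x1)) ^ ((x2 ^ x1) | (x2 ^ (x2 ^ x1))))
n7 = n6 | n3 = (x2 ^ ((x2 ^ (x2 ^ x1)) ^ ((x2 ^ x1) | (x2 ^ (x2 ^ x1))))) | ((x2 ^ x1) | (x2 ^ (x2 ^ x1)))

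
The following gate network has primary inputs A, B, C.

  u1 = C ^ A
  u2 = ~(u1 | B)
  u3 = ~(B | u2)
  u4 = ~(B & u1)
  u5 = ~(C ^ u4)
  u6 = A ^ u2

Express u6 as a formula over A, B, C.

A ^ (~((C ^ A) | B))

u1 = C ^ A
u2 = ~(u1 | B) = ~((C ^ A) | B)
u6 = A ^ u2 = A ^ (~((C ^ A) | B))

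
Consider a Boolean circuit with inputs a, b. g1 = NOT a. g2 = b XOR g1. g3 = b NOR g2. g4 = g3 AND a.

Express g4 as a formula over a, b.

g1 = NOT a
g2 = b XOR g1 = b XOR NOT a
g3 = b NOR g2 = b NOR (b XOR NOT a)
g4 = g3 AND a = (b NOR (b XOR NOT a)) AND a

(b NOR (b XOR NOT a)) AND a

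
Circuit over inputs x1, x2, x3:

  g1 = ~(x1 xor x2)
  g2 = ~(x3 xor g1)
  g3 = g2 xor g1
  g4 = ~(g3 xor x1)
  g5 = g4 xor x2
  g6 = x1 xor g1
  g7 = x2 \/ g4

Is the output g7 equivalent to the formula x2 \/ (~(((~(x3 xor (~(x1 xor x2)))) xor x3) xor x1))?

No

g1 = ~(x1 xor x2)
g2 = ~(x3 xor g1) = ~(x3 xor (~(x1 xor x2)))
g3 = g2 xor g1 = (~(x3 xor (~(x1 xor x2)))) xor (~(x1 xor x2))
g4 = ~(g3 xor x1) = ~(((~(x3 xor (~(x1 xor x2)))) xor (~(x1 xor x2))) xor x1)
g7 = x2 \/ g4 = x2 \/ (~(((~(x3 xor (~(x1 xor x2)))) xor (~(x1 xor x2))) xor x1))
At x1=0, x2=0, x3=0: circuit gives 0, formula gives 1.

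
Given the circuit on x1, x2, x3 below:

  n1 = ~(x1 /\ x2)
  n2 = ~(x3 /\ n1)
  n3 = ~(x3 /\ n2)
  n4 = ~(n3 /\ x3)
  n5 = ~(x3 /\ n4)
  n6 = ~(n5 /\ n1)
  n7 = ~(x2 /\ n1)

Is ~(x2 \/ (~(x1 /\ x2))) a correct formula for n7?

n1 = ~(x1 /\ x2)
n7 = ~(x2 /\ n1) = ~(x2 /\ (~(x1 /\ x2)))
At x1=0, x2=0, x3=0: circuit gives 1, formula gives 0.

No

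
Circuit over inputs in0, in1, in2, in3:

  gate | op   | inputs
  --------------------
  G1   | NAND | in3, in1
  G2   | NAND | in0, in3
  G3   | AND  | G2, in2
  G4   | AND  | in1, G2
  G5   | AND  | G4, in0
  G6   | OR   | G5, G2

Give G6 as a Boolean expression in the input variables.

((in1 AND (in0 NAND in3)) AND in0) OR (in0 NAND in3)

G2 = in0 NAND in3
G4 = in1 AND G2 = in1 AND (in0 NAND in3)
G5 = G4 AND in0 = (in1 AND (in0 NAND in3)) AND in0
G6 = G5 OR G2 = ((in1 AND (in0 NAND in3)) AND in0) OR (in0 NAND in3)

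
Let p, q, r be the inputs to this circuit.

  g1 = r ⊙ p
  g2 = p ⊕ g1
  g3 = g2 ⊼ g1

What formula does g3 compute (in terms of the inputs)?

(p ⊕ (r ⊙ p)) ⊼ (r ⊙ p)

g1 = r ⊙ p
g2 = p ⊕ g1 = p ⊕ (r ⊙ p)
g3 = g2 ⊼ g1 = (p ⊕ (r ⊙ p)) ⊼ (r ⊙ p)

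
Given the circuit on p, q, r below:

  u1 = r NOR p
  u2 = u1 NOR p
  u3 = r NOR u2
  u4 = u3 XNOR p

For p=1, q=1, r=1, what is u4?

0

u1 = 1 NOR 1 = 0
u2 = 0 NOR 1 = 0
u3 = 1 NOR 0 = 0
u4 = 0 XNOR 1 = 0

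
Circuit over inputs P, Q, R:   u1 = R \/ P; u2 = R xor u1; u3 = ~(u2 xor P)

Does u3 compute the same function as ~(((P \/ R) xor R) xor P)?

Yes

u1 = R \/ P
u2 = R xor u1 = R xor (R \/ P)
u3 = ~(u2 xor P) = ~((R xor (R \/ P)) xor P)
At P=1, Q=0, R=1: circuit gives 0, formula gives 0.
At P=0, Q=0, R=0: circuit gives 1, formula gives 1.
Agrees on all 8 inputs.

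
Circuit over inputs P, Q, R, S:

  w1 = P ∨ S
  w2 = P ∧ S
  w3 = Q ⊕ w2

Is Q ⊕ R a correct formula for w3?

No

w2 = P ∧ S
w3 = Q ⊕ w2 = Q ⊕ (P ∧ S)
At P=0, Q=0, R=1, S=0: circuit gives 0, formula gives 1.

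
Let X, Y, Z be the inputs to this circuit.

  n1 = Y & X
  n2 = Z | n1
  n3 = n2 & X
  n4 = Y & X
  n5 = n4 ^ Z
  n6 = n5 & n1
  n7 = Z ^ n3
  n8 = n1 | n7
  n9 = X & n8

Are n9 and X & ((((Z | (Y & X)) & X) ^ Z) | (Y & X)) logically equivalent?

n1 = Y & X
n2 = Z | n1 = Z | (Y & X)
n3 = n2 & X = (Z | (Y & X)) & X
n7 = Z ^ n3 = Z ^ ((Z | (Y & X)) & X)
n8 = n1 | n7 = (Y & X) | (Z ^ ((Z | (Y & X)) & X))
n9 = X & n8 = X & ((Y & X) | (Z ^ ((Z | (Y & X)) & X)))
At X=0, Y=0, Z=0: circuit gives 0, formula gives 0.
At X=1, Y=1, Z=0: circuit gives 1, formula gives 1.
Agrees on all 8 inputs.

Yes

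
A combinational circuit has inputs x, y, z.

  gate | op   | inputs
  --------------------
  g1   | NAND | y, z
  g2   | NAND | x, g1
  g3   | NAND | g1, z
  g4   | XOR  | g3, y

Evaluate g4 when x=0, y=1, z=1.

0

g1 = 1 NAND 1 = 0
g3 = 0 NAND 1 = 1
g4 = 1 XOR 1 = 0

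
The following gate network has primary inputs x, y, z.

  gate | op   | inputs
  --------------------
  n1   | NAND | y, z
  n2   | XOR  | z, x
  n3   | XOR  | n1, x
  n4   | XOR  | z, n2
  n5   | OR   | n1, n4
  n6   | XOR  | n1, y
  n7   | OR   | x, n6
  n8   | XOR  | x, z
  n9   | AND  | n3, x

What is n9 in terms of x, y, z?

((y NAND z) XOR x) AND x

n1 = y NAND z
n3 = n1 XOR x = (y NAND z) XOR x
n9 = n3 AND x = ((y NAND z) XOR x) AND x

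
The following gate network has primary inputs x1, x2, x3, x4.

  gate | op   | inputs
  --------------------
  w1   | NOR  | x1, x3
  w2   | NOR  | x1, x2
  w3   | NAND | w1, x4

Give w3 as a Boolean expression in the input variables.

w1 = x1 NOR x3
w3 = w1 NAND x4 = (x1 NOR x3) NAND x4

(x1 NOR x3) NAND x4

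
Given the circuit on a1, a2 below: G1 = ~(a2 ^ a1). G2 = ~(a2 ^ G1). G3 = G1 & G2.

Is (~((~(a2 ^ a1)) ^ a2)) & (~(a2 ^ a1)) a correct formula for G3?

Yes

G1 = ~(a2 ^ a1)
G2 = ~(a2 ^ G1) = ~(a2 ^ (~(a2 ^ a1)))
G3 = G1 & G2 = (~(a2 ^ a1)) & (~(a2 ^ (~(a2 ^ a1))))
At a1=0, a2=0: circuit gives 0, formula gives 0.
At a1=1, a2=1: circuit gives 1, formula gives 1.
Agrees on all 4 inputs.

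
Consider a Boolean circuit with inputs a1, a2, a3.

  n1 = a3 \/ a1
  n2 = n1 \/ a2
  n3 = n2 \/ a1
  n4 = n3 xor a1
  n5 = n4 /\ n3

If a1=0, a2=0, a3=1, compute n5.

n1 = 1 \/ 0 = 1
n2 = 1 \/ 0 = 1
n3 = 1 \/ 0 = 1
n4 = 1 xor 0 = 1
n5 = 1 /\ 1 = 1

1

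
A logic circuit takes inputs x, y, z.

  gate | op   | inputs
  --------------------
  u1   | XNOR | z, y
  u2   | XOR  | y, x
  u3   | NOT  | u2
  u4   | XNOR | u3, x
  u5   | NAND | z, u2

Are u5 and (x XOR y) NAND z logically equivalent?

Yes

u2 = y XOR x
u5 = z NAND u2 = z NAND (y XOR x)
At x=0, y=1, z=1: circuit gives 0, formula gives 0.
At x=0, y=0, z=0: circuit gives 1, formula gives 1.
Agrees on all 8 inputs.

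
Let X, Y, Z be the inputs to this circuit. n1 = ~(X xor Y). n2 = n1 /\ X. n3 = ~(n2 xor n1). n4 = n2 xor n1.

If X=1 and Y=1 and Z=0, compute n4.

n1 = ~(1 xor 1) = 1
n2 = 1 /\ 1 = 1
n4 = 1 xor 1 = 0

0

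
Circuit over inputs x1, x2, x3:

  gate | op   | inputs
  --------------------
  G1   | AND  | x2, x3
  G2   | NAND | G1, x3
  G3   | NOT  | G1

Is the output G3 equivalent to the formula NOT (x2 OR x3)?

No

G1 = x2 AND x3
G3 = NOT G1 = NOT (x2 AND x3)
At x1=0, x2=0, x3=1: circuit gives 1, formula gives 0.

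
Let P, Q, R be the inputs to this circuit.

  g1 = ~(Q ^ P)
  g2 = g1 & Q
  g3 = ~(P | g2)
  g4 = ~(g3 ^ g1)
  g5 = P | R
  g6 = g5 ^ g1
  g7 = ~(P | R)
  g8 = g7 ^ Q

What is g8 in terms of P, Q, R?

(~(P | R)) ^ Q

g7 = ~(P | R)
g8 = g7 ^ Q = (~(P | R)) ^ Q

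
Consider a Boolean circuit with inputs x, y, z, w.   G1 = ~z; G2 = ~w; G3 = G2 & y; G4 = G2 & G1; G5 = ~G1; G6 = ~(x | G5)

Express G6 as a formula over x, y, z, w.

~(x | ~~z)

G1 = ~z
G5 = ~G1 = ~~z
G6 = ~(x | G5) = ~(x | ~~z)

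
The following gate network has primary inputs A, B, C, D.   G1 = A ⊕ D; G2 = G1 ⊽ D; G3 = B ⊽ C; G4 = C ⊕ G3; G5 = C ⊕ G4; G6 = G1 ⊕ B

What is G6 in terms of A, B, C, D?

G1 = A ⊕ D
G6 = G1 ⊕ B = (A ⊕ D) ⊕ B

(A ⊕ D) ⊕ B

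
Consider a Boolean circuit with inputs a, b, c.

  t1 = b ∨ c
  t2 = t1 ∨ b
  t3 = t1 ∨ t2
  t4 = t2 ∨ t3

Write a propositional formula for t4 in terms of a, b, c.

t1 = b ∨ c
t2 = t1 ∨ b = (b ∨ c) ∨ b
t3 = t1 ∨ t2 = (b ∨ c) ∨ ((b ∨ c) ∨ b)
t4 = t2 ∨ t3 = ((b ∨ c) ∨ b) ∨ ((b ∨ c) ∨ ((b ∨ c) ∨ b))

((b ∨ c) ∨ b) ∨ ((b ∨ c) ∨ ((b ∨ c) ∨ b))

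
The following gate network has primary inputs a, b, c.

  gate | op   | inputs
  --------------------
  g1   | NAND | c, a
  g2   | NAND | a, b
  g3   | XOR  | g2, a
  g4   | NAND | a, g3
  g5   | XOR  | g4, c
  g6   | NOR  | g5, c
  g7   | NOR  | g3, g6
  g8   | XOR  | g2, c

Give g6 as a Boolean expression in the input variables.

g2 = a NAND b
g3 = g2 XOR a = (a NAND b) XOR a
g4 = a NAND g3 = a NAND ((a NAND b) XOR a)
g5 = g4 XOR c = (a NAND ((a NAND b) XOR a)) XOR c
g6 = g5 NOR c = ((a NAND ((a NAND b) XOR a)) XOR c) NOR c

((a NAND ((a NAND b) XOR a)) XOR c) NOR c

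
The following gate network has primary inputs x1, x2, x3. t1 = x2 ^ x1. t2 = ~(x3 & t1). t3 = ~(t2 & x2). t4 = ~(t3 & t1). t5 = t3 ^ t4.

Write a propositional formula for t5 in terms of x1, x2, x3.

(~((~(x3 & (x2 ^ x1))) & x2)) ^ (~((~((~(x3 & (x2 ^ x1))) & x2)) & (x2 ^ x1)))

t1 = x2 ^ x1
t2 = ~(x3 & t1) = ~(x3 & (x2 ^ x1))
t3 = ~(t2 & x2) = ~((~(x3 & (x2 ^ x1))) & x2)
t4 = ~(t3 & t1) = ~((~((~(x3 & (x2 ^ x1))) & x2)) & (x2 ^ x1))
t5 = t3 ^ t4 = (~((~(x3 & (x2 ^ x1))) & x2)) ^ (~((~((~(x3 & (x2 ^ x1))) & x2)) & (x2 ^ x1)))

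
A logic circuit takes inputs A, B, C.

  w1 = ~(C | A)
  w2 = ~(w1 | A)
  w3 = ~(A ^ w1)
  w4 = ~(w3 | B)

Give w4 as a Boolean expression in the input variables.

w1 = ~(C | A)
w3 = ~(A ^ w1) = ~(A ^ (~(C | A)))
w4 = ~(w3 | B) = ~((~(A ^ (~(C | A)))) | B)

~((~(A ^ (~(C | A)))) | B)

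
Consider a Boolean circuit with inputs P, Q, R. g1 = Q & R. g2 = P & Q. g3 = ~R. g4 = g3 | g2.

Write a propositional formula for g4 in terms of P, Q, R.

g2 = P & Q
g3 = ~R
g4 = g3 | g2 = ~R | (P & Q)

~R | (P & Q)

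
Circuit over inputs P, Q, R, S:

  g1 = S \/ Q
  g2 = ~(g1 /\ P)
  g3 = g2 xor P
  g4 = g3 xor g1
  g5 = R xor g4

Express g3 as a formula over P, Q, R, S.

g1 = S \/ Q
g2 = ~(g1 /\ P) = ~((S \/ Q) /\ P)
g3 = g2 xor P = (~((S \/ Q) /\ P)) xor P

(~((S \/ Q) /\ P)) xor P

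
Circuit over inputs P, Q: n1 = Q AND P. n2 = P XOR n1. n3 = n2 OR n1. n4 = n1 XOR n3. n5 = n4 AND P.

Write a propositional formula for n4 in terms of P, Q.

n1 = Q AND P
n2 = P XOR n1 = P XOR (Q AND P)
n3 = n2 OR n1 = (P XOR (Q AND P)) OR (Q AND P)
n4 = n1 XOR n3 = (Q AND P) XOR ((P XOR (Q AND P)) OR (Q AND P))

(Q AND P) XOR ((P XOR (Q AND P)) OR (Q AND P))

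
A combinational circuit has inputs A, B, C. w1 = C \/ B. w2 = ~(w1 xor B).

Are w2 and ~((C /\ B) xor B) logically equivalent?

w1 = C \/ B
w2 = ~(w1 xor B) = ~((C \/ B) xor B)
At A=0, B=0, C=1: circuit gives 0, formula gives 1.

No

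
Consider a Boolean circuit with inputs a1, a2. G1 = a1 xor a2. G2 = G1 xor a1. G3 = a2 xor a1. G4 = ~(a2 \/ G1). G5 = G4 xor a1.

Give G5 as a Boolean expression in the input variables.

G1 = a1 xor a2
G4 = ~(a2 \/ G1) = ~(a2 \/ (a1 xor a2))
G5 = G4 xor a1 = (~(a2 \/ (a1 xor a2))) xor a1

(~(a2 \/ (a1 xor a2))) xor a1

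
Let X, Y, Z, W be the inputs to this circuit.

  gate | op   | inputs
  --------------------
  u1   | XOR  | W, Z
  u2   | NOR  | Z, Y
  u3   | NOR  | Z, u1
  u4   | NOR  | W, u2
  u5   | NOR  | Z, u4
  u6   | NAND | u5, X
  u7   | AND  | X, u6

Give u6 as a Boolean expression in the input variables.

u2 = Z NOR Y
u4 = W NOR u2 = W NOR (Z NOR Y)
u5 = Z NOR u4 = Z NOR (W NOR (Z NOR Y))
u6 = u5 NAND X = (Z NOR (W NOR (Z NOR Y))) NAND X

(Z NOR (W NOR (Z NOR Y))) NAND X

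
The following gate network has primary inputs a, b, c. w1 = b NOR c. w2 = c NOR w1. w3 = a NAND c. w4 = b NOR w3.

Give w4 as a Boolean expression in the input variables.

w3 = a NAND c
w4 = b NOR w3 = b NOR (a NAND c)

b NOR (a NAND c)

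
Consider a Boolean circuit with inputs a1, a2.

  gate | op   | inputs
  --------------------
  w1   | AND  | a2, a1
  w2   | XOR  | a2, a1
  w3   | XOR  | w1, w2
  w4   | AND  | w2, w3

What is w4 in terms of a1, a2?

w1 = a2 AND a1
w2 = a2 XOR a1
w3 = w1 XOR w2 = (a2 AND a1) XOR (a2 XOR a1)
w4 = w2 AND w3 = (a2 XOR a1) AND ((a2 AND a1) XOR (a2 XOR a1))

(a2 XOR a1) AND ((a2 AND a1) XOR (a2 XOR a1))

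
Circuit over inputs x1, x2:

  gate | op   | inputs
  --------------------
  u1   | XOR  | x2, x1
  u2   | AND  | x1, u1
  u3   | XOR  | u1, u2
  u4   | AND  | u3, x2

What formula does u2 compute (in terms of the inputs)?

x1 AND (x2 XOR x1)

u1 = x2 XOR x1
u2 = x1 AND u1 = x1 AND (x2 XOR x1)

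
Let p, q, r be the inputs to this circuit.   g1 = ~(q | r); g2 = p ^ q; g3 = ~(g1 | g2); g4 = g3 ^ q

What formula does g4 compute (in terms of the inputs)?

(~((~(q | r)) | (p ^ q))) ^ q

g1 = ~(q | r)
g2 = p ^ q
g3 = ~(g1 | g2) = ~((~(q | r)) | (p ^ q))
g4 = g3 ^ q = (~((~(q | r)) | (p ^ q))) ^ q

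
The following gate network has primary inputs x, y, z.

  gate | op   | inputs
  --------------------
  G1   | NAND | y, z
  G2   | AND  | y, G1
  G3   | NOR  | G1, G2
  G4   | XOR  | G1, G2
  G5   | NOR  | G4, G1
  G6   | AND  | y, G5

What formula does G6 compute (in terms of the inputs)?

y AND (((y NAND z) XOR (y AND (y NAND z))) NOR (y NAND z))

G1 = y NAND z
G2 = y AND G1 = y AND (y NAND z)
G4 = G1 XOR G2 = (y NAND z) XOR (y AND (y NAND z))
G5 = G4 NOR G1 = ((y NAND z) XOR (y AND (y NAND z))) NOR (y NAND z)
G6 = y AND G5 = y AND (((y NAND z) XOR (y AND (y NAND z))) NOR (y NAND z))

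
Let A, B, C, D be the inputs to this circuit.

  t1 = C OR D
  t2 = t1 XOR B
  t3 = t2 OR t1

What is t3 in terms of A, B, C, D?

((C OR D) XOR B) OR (C OR D)

t1 = C OR D
t2 = t1 XOR B = (C OR D) XOR B
t3 = t2 OR t1 = ((C OR D) XOR B) OR (C OR D)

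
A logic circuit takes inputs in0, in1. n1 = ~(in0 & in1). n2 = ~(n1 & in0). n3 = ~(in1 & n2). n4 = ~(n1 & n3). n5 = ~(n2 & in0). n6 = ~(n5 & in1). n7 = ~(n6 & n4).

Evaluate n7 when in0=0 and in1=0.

n1 = ~(0 & 0) = 1
n2 = ~(1 & 0) = 1
n3 = ~(0 & 1) = 1
n4 = ~(1 & 1) = 0
n5 = ~(1 & 0) = 1
n6 = ~(1 & 0) = 1
n7 = ~(1 & 0) = 1

1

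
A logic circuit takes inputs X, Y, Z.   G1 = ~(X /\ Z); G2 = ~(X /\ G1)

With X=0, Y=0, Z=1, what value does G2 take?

1

G1 = ~(0 /\ 1) = 1
G2 = ~(0 /\ 1) = 1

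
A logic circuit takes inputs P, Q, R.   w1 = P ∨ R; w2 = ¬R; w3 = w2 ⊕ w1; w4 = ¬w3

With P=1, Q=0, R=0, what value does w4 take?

w1 = 1 ∨ 0 = 1
w2 = ¬0 = 1
w3 = 1 ⊕ 1 = 0
w4 = ¬0 = 1

1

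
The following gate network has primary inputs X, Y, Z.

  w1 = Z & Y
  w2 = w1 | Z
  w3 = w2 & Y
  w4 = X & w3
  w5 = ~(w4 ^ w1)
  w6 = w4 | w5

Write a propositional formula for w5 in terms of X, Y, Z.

~((X & (((Z & Y) | Z) & Y)) ^ (Z & Y))

w1 = Z & Y
w2 = w1 | Z = (Z & Y) | Z
w3 = w2 & Y = ((Z & Y) | Z) & Y
w4 = X & w3 = X & (((Z & Y) | Z) & Y)
w5 = ~(w4 ^ w1) = ~((X & (((Z & Y) | Z) & Y)) ^ (Z & Y))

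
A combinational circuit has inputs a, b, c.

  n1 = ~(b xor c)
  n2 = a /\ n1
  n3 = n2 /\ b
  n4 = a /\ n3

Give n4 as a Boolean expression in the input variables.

n1 = ~(b xor c)
n2 = a /\ n1 = a /\ (~(b xor c))
n3 = n2 /\ b = (a /\ (~(b xor c))) /\ b
n4 = a /\ n3 = a /\ ((a /\ (~(b xor c))) /\ b)

a /\ ((a /\ (~(b xor c))) /\ b)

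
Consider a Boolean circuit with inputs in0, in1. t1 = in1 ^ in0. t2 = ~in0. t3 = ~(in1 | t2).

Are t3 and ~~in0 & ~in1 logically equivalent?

Yes

t2 = ~in0
t3 = ~(in1 | t2) = ~(in1 | ~in0)
At in0=0, in1=0: circuit gives 0, formula gives 0.
At in0=1, in1=0: circuit gives 1, formula gives 1.
Agrees on all 4 inputs.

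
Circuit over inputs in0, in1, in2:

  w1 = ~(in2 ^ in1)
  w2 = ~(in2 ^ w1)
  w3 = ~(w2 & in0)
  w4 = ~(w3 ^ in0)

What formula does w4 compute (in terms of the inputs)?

w1 = ~(in2 ^ in1)
w2 = ~(in2 ^ w1) = ~(in2 ^ (~(in2 ^ in1)))
w3 = ~(w2 & in0) = ~((~(in2 ^ (~(in2 ^ in1)))) & in0)
w4 = ~(w3 ^ in0) = ~((~((~(in2 ^ (~(in2 ^ in1)))) & in0)) ^ in0)

~((~((~(in2 ^ (~(in2 ^ in1)))) & in0)) ^ in0)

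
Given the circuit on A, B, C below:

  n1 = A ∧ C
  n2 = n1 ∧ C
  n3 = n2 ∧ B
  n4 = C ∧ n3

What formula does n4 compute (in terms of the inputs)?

C ∧ (((A ∧ C) ∧ C) ∧ B)

n1 = A ∧ C
n2 = n1 ∧ C = (A ∧ C) ∧ C
n3 = n2 ∧ B = ((A ∧ C) ∧ C) ∧ B
n4 = C ∧ n3 = C ∧ (((A ∧ C) ∧ C) ∧ B)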